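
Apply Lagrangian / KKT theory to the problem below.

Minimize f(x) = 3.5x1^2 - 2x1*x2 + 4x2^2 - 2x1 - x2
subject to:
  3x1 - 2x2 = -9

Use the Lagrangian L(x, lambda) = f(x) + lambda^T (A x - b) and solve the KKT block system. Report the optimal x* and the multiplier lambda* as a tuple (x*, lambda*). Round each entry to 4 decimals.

Form the Lagrangian:
  L(x, lambda) = (1/2) x^T Q x + c^T x + lambda^T (A x - b)
Stationarity (grad_x L = 0): Q x + c + A^T lambda = 0.
Primal feasibility: A x = b.

This gives the KKT block system:
  [ Q   A^T ] [ x     ]   [-c ]
  [ A    0  ] [ lambda ] = [ b ]

Solving the linear system:
  x*      = (-2.1842, 1.2237)
  lambda* = (6.5789)
  f(x*)   = 31.1776

x* = (-2.1842, 1.2237), lambda* = (6.5789)


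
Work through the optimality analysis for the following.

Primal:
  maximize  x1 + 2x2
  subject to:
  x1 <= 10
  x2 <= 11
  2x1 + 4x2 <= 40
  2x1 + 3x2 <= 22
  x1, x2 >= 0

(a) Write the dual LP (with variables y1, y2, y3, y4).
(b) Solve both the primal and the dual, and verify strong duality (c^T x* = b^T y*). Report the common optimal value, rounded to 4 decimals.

The standard primal-dual pair for 'max c^T x s.t. A x <= b, x >= 0' is:
  Dual:  min b^T y  s.t.  A^T y >= c,  y >= 0.

So the dual LP is:
  minimize  10y1 + 11y2 + 40y3 + 22y4
  subject to:
    y1 + 2y3 + 2y4 >= 1
    y2 + 4y3 + 3y4 >= 2
    y1, y2, y3, y4 >= 0

Solving the primal: x* = (0, 7.3333).
  primal value c^T x* = 14.6667.
Solving the dual: y* = (0, 0, 0, 0.6667).
  dual value b^T y* = 14.6667.
Strong duality: c^T x* = b^T y*. Confirmed.

14.6667


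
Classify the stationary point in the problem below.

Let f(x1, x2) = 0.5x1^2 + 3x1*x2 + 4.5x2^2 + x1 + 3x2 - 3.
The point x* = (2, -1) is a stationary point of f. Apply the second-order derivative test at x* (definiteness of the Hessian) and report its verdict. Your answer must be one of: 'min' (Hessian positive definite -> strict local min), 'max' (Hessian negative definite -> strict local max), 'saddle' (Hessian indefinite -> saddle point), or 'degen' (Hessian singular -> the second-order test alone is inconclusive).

Compute the Hessian H = grad^2 f:
  H = [[1, 3], [3, 9]]
Verify stationarity: grad f(x*) = H x* + g = (0, 0).
Eigenvalues of H: 0, 10.
H has a zero eigenvalue (singular; positive semidefinite but not definite), so H is neither positive definite, negative definite, nor indefinite. The second-order test alone is inconclusive -> degen.
(Indeed, f is constant along the null direction of H through x*, so x* is not a strict local extremum.)

degen


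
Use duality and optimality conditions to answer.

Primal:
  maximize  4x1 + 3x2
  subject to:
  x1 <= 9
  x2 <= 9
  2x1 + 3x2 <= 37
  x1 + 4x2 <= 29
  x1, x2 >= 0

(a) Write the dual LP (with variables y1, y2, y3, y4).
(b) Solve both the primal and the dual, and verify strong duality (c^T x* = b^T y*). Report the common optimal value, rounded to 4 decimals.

The standard primal-dual pair for 'max c^T x s.t. A x <= b, x >= 0' is:
  Dual:  min b^T y  s.t.  A^T y >= c,  y >= 0.

So the dual LP is:
  minimize  9y1 + 9y2 + 37y3 + 29y4
  subject to:
    y1 + 2y3 + y4 >= 4
    y2 + 3y3 + 4y4 >= 3
    y1, y2, y3, y4 >= 0

Solving the primal: x* = (9, 5).
  primal value c^T x* = 51.
Solving the dual: y* = (3.25, 0, 0, 0.75).
  dual value b^T y* = 51.
Strong duality: c^T x* = b^T y*. Confirmed.

51


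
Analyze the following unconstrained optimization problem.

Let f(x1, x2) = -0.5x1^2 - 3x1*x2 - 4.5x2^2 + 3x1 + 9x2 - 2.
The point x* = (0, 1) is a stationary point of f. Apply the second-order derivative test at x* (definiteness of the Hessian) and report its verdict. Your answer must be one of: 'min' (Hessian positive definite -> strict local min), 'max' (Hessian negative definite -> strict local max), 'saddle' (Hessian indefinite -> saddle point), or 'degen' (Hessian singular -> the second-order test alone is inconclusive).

Compute the Hessian H = grad^2 f:
  H = [[-1, -3], [-3, -9]]
Verify stationarity: grad f(x*) = H x* + g = (0, 0).
Eigenvalues of H: -10, 0.
H has a zero eigenvalue (singular; negative semidefinite but not definite), so H is neither positive definite, negative definite, nor indefinite. The second-order test alone is inconclusive -> degen.
(Indeed, f is constant along the null direction of H through x*, so x* is not a strict local extremum.)

degen


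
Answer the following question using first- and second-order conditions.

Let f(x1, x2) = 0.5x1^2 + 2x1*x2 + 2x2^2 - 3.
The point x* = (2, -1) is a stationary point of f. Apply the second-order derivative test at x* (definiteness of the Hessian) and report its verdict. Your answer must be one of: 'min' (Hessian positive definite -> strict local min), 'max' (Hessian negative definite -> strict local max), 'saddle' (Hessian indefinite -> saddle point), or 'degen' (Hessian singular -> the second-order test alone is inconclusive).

Compute the Hessian H = grad^2 f:
  H = [[1, 2], [2, 4]]
Verify stationarity: grad f(x*) = H x* + g = (0, 0).
Eigenvalues of H: 0, 5.
H has a zero eigenvalue (singular; positive semidefinite but not definite), so H is neither positive definite, negative definite, nor indefinite. The second-order test alone is inconclusive -> degen.
(Indeed, f is constant along the null direction of H through x*, so x* is not a strict local extremum.)

degen


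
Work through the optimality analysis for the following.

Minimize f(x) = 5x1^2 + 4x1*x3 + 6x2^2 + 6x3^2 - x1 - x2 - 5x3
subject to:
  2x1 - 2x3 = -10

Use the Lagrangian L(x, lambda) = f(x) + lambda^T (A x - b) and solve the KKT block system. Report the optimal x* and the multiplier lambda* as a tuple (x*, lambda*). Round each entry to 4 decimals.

Form the Lagrangian:
  L(x, lambda) = (1/2) x^T Q x + c^T x + lambda^T (A x - b)
Stationarity (grad_x L = 0): Q x + c + A^T lambda = 0.
Primal feasibility: A x = b.

This gives the KKT block system:
  [ Q   A^T ] [ x     ]   [-c ]
  [ A    0  ] [ lambda ] = [ b ]

Solving the linear system:
  x*      = (-2.4667, 0.0833, 2.5333)
  lambda* = (7.7667)
  f(x*)   = 33.6917

x* = (-2.4667, 0.0833, 2.5333), lambda* = (7.7667)


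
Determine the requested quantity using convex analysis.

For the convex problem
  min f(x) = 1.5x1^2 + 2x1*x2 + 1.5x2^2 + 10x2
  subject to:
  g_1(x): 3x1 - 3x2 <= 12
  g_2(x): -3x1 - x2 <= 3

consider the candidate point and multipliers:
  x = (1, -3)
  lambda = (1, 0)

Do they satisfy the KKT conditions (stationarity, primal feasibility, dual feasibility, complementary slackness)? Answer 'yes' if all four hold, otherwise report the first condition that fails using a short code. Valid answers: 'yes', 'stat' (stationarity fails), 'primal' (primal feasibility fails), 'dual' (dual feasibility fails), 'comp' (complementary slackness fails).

Gradient of f: grad f(x) = Q x + c = (-3, 3)
Constraint values g_i(x) = a_i^T x - b_i:
  g_1((1, -3)) = 0
  g_2((1, -3)) = -3
Stationarity residual: grad f(x) + sum_i lambda_i a_i = (0, 0)
  -> stationarity OK
Primal feasibility (all g_i <= 0): OK
Dual feasibility (all lambda_i >= 0): OK
Complementary slackness (lambda_i * g_i(x) = 0 for all i): OK

Verdict: yes, KKT holds.

yes


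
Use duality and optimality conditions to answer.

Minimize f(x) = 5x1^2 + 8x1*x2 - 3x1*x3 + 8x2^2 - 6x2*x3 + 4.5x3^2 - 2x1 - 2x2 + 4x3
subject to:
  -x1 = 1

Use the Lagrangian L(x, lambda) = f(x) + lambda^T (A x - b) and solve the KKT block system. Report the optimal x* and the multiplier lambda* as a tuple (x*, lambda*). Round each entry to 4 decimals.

Form the Lagrangian:
  L(x, lambda) = (1/2) x^T Q x + c^T x + lambda^T (A x - b)
Stationarity (grad_x L = 0): Q x + c + A^T lambda = 0.
Primal feasibility: A x = b.

This gives the KKT block system:
  [ Q   A^T ] [ x     ]   [-c ]
  [ A    0  ] [ lambda ] = [ b ]

Solving the linear system:
  x*      = (-1, 0.4444, -0.4815)
  lambda* = (-7)
  f(x*)   = 3.0926

x* = (-1, 0.4444, -0.4815), lambda* = (-7)


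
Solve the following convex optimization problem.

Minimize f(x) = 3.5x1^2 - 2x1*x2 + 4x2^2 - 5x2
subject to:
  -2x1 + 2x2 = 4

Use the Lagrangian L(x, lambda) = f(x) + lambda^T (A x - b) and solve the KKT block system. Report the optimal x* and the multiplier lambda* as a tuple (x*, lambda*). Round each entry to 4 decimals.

Form the Lagrangian:
  L(x, lambda) = (1/2) x^T Q x + c^T x + lambda^T (A x - b)
Stationarity (grad_x L = 0): Q x + c + A^T lambda = 0.
Primal feasibility: A x = b.

This gives the KKT block system:
  [ Q   A^T ] [ x     ]   [-c ]
  [ A    0  ] [ lambda ] = [ b ]

Solving the linear system:
  x*      = (-0.6364, 1.3636)
  lambda* = (-3.5909)
  f(x*)   = 3.7727

x* = (-0.6364, 1.3636), lambda* = (-3.5909)


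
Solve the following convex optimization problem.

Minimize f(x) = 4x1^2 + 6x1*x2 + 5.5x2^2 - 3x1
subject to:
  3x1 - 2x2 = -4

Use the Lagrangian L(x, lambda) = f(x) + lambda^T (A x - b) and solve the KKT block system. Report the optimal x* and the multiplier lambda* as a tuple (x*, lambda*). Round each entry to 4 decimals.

Form the Lagrangian:
  L(x, lambda) = (1/2) x^T Q x + c^T x + lambda^T (A x - b)
Stationarity (grad_x L = 0): Q x + c + A^T lambda = 0.
Primal feasibility: A x = b.

This gives the KKT block system:
  [ Q   A^T ] [ x     ]   [-c ]
  [ A    0  ] [ lambda ] = [ b ]

Solving the linear system:
  x*      = (-0.8276, 0.7586)
  lambda* = (1.6897)
  f(x*)   = 4.6207

x* = (-0.8276, 0.7586), lambda* = (1.6897)


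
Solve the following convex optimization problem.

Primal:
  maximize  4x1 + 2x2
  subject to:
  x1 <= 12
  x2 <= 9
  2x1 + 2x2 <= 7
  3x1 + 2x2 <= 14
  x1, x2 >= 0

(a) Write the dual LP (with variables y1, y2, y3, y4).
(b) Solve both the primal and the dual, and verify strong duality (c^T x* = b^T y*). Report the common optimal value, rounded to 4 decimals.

The standard primal-dual pair for 'max c^T x s.t. A x <= b, x >= 0' is:
  Dual:  min b^T y  s.t.  A^T y >= c,  y >= 0.

So the dual LP is:
  minimize  12y1 + 9y2 + 7y3 + 14y4
  subject to:
    y1 + 2y3 + 3y4 >= 4
    y2 + 2y3 + 2y4 >= 2
    y1, y2, y3, y4 >= 0

Solving the primal: x* = (3.5, 0).
  primal value c^T x* = 14.
Solving the dual: y* = (0, 0, 2, 0).
  dual value b^T y* = 14.
Strong duality: c^T x* = b^T y*. Confirmed.

14


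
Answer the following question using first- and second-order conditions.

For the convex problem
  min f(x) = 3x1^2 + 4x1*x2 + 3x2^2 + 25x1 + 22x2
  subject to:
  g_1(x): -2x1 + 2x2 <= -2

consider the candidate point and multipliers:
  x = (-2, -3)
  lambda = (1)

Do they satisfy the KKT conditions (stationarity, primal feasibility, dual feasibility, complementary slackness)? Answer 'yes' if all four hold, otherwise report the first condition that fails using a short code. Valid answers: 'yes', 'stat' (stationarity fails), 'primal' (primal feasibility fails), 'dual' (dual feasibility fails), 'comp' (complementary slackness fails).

Gradient of f: grad f(x) = Q x + c = (1, -4)
Constraint values g_i(x) = a_i^T x - b_i:
  g_1((-2, -3)) = 0
Stationarity residual: grad f(x) + sum_i lambda_i a_i = (-1, -2)
  -> stationarity FAILS
Primal feasibility (all g_i <= 0): OK
Dual feasibility (all lambda_i >= 0): OK
Complementary slackness (lambda_i * g_i(x) = 0 for all i): OK

Verdict: the first failing condition is stationarity -> stat.

stat


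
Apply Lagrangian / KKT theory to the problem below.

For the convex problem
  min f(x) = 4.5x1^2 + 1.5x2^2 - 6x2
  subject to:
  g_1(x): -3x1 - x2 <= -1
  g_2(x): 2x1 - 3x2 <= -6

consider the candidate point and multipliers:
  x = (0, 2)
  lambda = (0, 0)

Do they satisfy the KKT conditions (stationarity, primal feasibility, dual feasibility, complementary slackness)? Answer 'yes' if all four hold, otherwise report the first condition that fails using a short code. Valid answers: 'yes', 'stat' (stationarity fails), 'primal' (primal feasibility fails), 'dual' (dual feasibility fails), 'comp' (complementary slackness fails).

Gradient of f: grad f(x) = Q x + c = (0, 0)
Constraint values g_i(x) = a_i^T x - b_i:
  g_1((0, 2)) = -1
  g_2((0, 2)) = 0
Stationarity residual: grad f(x) + sum_i lambda_i a_i = (0, 0)
  -> stationarity OK
Primal feasibility (all g_i <= 0): OK
Dual feasibility (all lambda_i >= 0): OK
Complementary slackness (lambda_i * g_i(x) = 0 for all i): OK

Verdict: yes, KKT holds.

yes


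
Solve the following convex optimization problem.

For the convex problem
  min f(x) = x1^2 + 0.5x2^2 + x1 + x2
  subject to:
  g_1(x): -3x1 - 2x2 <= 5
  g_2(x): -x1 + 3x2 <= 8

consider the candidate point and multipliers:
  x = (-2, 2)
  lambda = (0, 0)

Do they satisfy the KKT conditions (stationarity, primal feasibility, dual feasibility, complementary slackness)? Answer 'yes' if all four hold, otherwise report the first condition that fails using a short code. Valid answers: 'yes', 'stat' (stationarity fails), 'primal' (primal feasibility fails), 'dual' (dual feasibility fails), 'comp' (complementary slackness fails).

Gradient of f: grad f(x) = Q x + c = (-3, 3)
Constraint values g_i(x) = a_i^T x - b_i:
  g_1((-2, 2)) = -3
  g_2((-2, 2)) = 0
Stationarity residual: grad f(x) + sum_i lambda_i a_i = (-3, 3)
  -> stationarity FAILS
Primal feasibility (all g_i <= 0): OK
Dual feasibility (all lambda_i >= 0): OK
Complementary slackness (lambda_i * g_i(x) = 0 for all i): OK

Verdict: the first failing condition is stationarity -> stat.

stat


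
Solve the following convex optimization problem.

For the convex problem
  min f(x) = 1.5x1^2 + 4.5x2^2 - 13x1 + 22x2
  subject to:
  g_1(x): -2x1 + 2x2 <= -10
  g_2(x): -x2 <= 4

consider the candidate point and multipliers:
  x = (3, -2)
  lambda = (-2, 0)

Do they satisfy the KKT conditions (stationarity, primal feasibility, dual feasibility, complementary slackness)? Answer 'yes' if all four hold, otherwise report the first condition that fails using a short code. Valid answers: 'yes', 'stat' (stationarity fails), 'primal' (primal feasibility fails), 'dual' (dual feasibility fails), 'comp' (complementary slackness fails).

Gradient of f: grad f(x) = Q x + c = (-4, 4)
Constraint values g_i(x) = a_i^T x - b_i:
  g_1((3, -2)) = 0
  g_2((3, -2)) = -2
Stationarity residual: grad f(x) + sum_i lambda_i a_i = (0, 0)
  -> stationarity OK
Primal feasibility (all g_i <= 0): OK
Dual feasibility (all lambda_i >= 0): FAILS
Complementary slackness (lambda_i * g_i(x) = 0 for all i): OK

Verdict: the first failing condition is dual_feasibility -> dual.

dual


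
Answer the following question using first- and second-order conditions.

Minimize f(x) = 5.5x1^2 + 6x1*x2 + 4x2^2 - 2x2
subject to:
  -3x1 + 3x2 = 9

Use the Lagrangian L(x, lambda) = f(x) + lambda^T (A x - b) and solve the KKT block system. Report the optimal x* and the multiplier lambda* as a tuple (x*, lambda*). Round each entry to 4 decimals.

Form the Lagrangian:
  L(x, lambda) = (1/2) x^T Q x + c^T x + lambda^T (A x - b)
Stationarity (grad_x L = 0): Q x + c + A^T lambda = 0.
Primal feasibility: A x = b.

This gives the KKT block system:
  [ Q   A^T ] [ x     ]   [-c ]
  [ A    0  ] [ lambda ] = [ b ]

Solving the linear system:
  x*      = (-1.2903, 1.7097)
  lambda* = (-1.3118)
  f(x*)   = 4.1935

x* = (-1.2903, 1.7097), lambda* = (-1.3118)


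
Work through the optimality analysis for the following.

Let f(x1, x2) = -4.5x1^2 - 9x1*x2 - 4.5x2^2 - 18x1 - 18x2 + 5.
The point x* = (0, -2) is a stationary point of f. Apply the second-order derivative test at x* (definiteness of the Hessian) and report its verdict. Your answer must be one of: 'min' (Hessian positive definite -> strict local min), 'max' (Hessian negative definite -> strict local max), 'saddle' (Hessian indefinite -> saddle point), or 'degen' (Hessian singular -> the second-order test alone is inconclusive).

Compute the Hessian H = grad^2 f:
  H = [[-9, -9], [-9, -9]]
Verify stationarity: grad f(x*) = H x* + g = (0, 0).
Eigenvalues of H: -18, 0.
H has a zero eigenvalue (singular; negative semidefinite but not definite), so H is neither positive definite, negative definite, nor indefinite. The second-order test alone is inconclusive -> degen.
(Indeed, f is constant along the null direction of H through x*, so x* is not a strict local extremum.)

degen


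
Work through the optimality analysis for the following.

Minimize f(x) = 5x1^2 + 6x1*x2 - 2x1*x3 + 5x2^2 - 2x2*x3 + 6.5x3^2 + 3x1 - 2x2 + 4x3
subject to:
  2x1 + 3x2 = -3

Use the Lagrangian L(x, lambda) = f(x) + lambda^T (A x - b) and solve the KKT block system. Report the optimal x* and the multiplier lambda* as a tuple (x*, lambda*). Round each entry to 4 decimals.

Form the Lagrangian:
  L(x, lambda) = (1/2) x^T Q x + c^T x + lambda^T (A x - b)
Stationarity (grad_x L = 0): Q x + c + A^T lambda = 0.
Primal feasibility: A x = b.

This gives the KKT block system:
  [ Q   A^T ] [ x     ]   [-c ]
  [ A    0  ] [ lambda ] = [ b ]

Solving the linear system:
  x*      = (-0.828, -0.448, -0.504)
  lambda* = (3.48)
  f(x*)   = 3.418

x* = (-0.828, -0.448, -0.504), lambda* = (3.48)


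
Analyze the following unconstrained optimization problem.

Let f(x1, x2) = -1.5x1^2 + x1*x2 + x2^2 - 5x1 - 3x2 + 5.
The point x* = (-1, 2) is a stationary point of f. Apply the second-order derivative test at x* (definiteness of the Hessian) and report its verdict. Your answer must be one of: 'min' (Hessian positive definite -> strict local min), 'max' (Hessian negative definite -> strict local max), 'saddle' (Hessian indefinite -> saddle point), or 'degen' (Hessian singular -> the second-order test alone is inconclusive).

Compute the Hessian H = grad^2 f:
  H = [[-3, 1], [1, 2]]
Verify stationarity: grad f(x*) = H x* + g = (0, 0).
Eigenvalues of H: -3.1926, 2.1926.
Eigenvalues have mixed signs, so H is indefinite -> x* is a saddle point.

saddle


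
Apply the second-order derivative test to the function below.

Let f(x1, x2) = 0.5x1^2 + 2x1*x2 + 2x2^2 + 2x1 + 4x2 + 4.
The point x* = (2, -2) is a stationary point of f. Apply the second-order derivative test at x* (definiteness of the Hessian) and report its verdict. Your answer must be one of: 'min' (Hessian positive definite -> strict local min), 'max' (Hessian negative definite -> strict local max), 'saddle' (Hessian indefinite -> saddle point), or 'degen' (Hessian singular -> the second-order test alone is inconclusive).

Compute the Hessian H = grad^2 f:
  H = [[1, 2], [2, 4]]
Verify stationarity: grad f(x*) = H x* + g = (0, 0).
Eigenvalues of H: 0, 5.
H has a zero eigenvalue (singular; positive semidefinite but not definite), so H is neither positive definite, negative definite, nor indefinite. The second-order test alone is inconclusive -> degen.
(Indeed, f is constant along the null direction of H through x*, so x* is not a strict local extremum.)

degen


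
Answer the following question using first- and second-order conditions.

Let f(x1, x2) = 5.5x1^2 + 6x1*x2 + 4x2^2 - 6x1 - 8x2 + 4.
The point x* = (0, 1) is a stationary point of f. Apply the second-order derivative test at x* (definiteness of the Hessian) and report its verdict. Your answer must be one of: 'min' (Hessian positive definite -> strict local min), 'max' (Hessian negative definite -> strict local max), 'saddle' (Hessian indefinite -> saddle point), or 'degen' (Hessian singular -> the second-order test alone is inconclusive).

Compute the Hessian H = grad^2 f:
  H = [[11, 6], [6, 8]]
Verify stationarity: grad f(x*) = H x* + g = (0, 0).
Eigenvalues of H: 3.3153, 15.6847.
Both eigenvalues > 0, so H is positive definite -> x* is a strict local min.

min


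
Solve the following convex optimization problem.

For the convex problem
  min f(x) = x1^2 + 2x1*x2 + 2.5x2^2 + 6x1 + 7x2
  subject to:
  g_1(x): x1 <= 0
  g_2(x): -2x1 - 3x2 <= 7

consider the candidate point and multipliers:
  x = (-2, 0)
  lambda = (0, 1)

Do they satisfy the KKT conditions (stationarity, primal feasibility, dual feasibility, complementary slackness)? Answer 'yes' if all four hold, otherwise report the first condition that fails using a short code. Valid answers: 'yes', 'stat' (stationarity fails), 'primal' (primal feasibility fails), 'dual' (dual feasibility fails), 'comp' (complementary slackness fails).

Gradient of f: grad f(x) = Q x + c = (2, 3)
Constraint values g_i(x) = a_i^T x - b_i:
  g_1((-2, 0)) = -2
  g_2((-2, 0)) = -3
Stationarity residual: grad f(x) + sum_i lambda_i a_i = (0, 0)
  -> stationarity OK
Primal feasibility (all g_i <= 0): OK
Dual feasibility (all lambda_i >= 0): OK
Complementary slackness (lambda_i * g_i(x) = 0 for all i): FAILS

Verdict: the first failing condition is complementary_slackness -> comp.

comp


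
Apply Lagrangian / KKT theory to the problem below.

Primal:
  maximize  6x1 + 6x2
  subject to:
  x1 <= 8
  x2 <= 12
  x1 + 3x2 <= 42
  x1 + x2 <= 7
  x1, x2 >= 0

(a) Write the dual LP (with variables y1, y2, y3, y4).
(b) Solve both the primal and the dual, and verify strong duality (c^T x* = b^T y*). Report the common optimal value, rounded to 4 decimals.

The standard primal-dual pair for 'max c^T x s.t. A x <= b, x >= 0' is:
  Dual:  min b^T y  s.t.  A^T y >= c,  y >= 0.

So the dual LP is:
  minimize  8y1 + 12y2 + 42y3 + 7y4
  subject to:
    y1 + y3 + y4 >= 6
    y2 + 3y3 + y4 >= 6
    y1, y2, y3, y4 >= 0

Solving the primal: x* = (7, 0).
  primal value c^T x* = 42.
Solving the dual: y* = (0, 0, 0, 6).
  dual value b^T y* = 42.
Strong duality: c^T x* = b^T y*. Confirmed.

42


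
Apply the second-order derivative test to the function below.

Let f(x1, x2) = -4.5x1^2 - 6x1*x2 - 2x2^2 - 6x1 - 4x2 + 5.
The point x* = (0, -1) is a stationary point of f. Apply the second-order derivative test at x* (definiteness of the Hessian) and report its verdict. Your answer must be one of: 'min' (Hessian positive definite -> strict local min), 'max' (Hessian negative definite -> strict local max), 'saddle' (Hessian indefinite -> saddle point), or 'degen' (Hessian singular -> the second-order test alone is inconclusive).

Compute the Hessian H = grad^2 f:
  H = [[-9, -6], [-6, -4]]
Verify stationarity: grad f(x*) = H x* + g = (0, 0).
Eigenvalues of H: -13, 0.
H has a zero eigenvalue (singular; negative semidefinite but not definite), so H is neither positive definite, negative definite, nor indefinite. The second-order test alone is inconclusive -> degen.
(Indeed, f is constant along the null direction of H through x*, so x* is not a strict local extremum.)

degen


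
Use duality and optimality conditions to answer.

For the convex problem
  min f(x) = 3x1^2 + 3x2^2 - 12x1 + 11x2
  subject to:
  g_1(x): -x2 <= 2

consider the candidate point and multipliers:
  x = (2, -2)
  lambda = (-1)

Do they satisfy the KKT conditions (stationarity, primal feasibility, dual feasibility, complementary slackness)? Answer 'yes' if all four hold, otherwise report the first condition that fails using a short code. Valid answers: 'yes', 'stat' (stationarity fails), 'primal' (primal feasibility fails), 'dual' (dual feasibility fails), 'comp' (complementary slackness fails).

Gradient of f: grad f(x) = Q x + c = (0, -1)
Constraint values g_i(x) = a_i^T x - b_i:
  g_1((2, -2)) = 0
Stationarity residual: grad f(x) + sum_i lambda_i a_i = (0, 0)
  -> stationarity OK
Primal feasibility (all g_i <= 0): OK
Dual feasibility (all lambda_i >= 0): FAILS
Complementary slackness (lambda_i * g_i(x) = 0 for all i): OK

Verdict: the first failing condition is dual_feasibility -> dual.

dual


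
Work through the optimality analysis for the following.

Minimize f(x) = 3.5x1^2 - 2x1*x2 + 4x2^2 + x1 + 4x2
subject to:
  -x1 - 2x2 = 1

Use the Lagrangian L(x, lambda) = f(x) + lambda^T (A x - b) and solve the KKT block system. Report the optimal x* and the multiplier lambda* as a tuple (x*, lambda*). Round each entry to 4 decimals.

Form the Lagrangian:
  L(x, lambda) = (1/2) x^T Q x + c^T x + lambda^T (A x - b)
Stationarity (grad_x L = 0): Q x + c + A^T lambda = 0.
Primal feasibility: A x = b.

This gives the KKT block system:
  [ Q   A^T ] [ x     ]   [-c ]
  [ A    0  ] [ lambda ] = [ b ]

Solving the linear system:
  x*      = (-0.1818, -0.4091)
  lambda* = (0.5455)
  f(x*)   = -1.1818

x* = (-0.1818, -0.4091), lambda* = (0.5455)


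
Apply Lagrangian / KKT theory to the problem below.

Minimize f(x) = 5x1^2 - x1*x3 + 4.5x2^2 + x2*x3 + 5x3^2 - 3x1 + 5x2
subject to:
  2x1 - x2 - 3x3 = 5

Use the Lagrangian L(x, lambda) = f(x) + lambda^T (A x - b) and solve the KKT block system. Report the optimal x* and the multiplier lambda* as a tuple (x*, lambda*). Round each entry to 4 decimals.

Form the Lagrangian:
  L(x, lambda) = (1/2) x^T Q x + c^T x + lambda^T (A x - b)
Stationarity (grad_x L = 0): Q x + c + A^T lambda = 0.
Primal feasibility: A x = b.

This gives the KKT block system:
  [ Q   A^T ] [ x     ]   [-c ]
  [ A    0  ] [ lambda ] = [ b ]

Solving the linear system:
  x*      = (0.8719, -0.8283, -0.8093)
  lambda* = (-3.2643)
  f(x*)   = 4.782

x* = (0.8719, -0.8283, -0.8093), lambda* = (-3.2643)


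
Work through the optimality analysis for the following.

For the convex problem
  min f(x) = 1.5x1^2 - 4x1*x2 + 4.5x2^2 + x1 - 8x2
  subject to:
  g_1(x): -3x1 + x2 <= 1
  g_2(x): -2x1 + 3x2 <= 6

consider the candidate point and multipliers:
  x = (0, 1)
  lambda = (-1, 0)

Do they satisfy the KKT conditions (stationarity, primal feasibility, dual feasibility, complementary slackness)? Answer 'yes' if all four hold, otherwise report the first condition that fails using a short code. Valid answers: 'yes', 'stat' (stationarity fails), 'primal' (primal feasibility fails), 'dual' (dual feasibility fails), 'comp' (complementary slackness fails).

Gradient of f: grad f(x) = Q x + c = (-3, 1)
Constraint values g_i(x) = a_i^T x - b_i:
  g_1((0, 1)) = 0
  g_2((0, 1)) = -3
Stationarity residual: grad f(x) + sum_i lambda_i a_i = (0, 0)
  -> stationarity OK
Primal feasibility (all g_i <= 0): OK
Dual feasibility (all lambda_i >= 0): FAILS
Complementary slackness (lambda_i * g_i(x) = 0 for all i): OK

Verdict: the first failing condition is dual_feasibility -> dual.

dual


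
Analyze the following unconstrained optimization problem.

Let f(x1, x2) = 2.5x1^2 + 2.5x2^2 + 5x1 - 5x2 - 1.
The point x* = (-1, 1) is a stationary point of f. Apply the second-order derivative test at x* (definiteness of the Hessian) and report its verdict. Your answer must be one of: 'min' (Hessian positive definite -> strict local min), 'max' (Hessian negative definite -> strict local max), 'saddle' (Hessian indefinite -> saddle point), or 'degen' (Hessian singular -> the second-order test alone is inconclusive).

Compute the Hessian H = grad^2 f:
  H = [[5, 0], [0, 5]]
Verify stationarity: grad f(x*) = H x* + g = (0, 0).
Eigenvalues of H: 5, 5.
Both eigenvalues > 0, so H is positive definite -> x* is a strict local min.

min


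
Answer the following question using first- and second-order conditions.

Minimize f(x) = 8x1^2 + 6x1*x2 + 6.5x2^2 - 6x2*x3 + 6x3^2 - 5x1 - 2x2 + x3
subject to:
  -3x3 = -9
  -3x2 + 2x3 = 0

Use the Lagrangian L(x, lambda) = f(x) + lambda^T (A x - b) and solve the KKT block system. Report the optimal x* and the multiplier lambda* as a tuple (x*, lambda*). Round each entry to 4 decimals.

Form the Lagrangian:
  L(x, lambda) = (1/2) x^T Q x + c^T x + lambda^T (A x - b)
Stationarity (grad_x L = 0): Q x + c + A^T lambda = 0.
Primal feasibility: A x = b.

This gives the KKT block system:
  [ Q   A^T ] [ x     ]   [-c ]
  [ A    0  ] [ lambda ] = [ b ]

Solving the linear system:
  x*      = (-0.4375, 2, 3)
  lambda* = (9.0833, 1.125)
  f(x*)   = 41.4688

x* = (-0.4375, 2, 3), lambda* = (9.0833, 1.125)


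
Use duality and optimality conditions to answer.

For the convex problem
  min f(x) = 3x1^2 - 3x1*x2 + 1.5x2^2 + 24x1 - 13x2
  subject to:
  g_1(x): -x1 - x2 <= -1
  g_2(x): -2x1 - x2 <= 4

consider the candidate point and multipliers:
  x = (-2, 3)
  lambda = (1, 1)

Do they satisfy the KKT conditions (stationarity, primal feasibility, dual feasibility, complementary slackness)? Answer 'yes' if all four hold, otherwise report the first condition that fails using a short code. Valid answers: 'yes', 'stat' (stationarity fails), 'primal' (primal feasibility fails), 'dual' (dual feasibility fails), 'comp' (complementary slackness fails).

Gradient of f: grad f(x) = Q x + c = (3, 2)
Constraint values g_i(x) = a_i^T x - b_i:
  g_1((-2, 3)) = 0
  g_2((-2, 3)) = -3
Stationarity residual: grad f(x) + sum_i lambda_i a_i = (0, 0)
  -> stationarity OK
Primal feasibility (all g_i <= 0): OK
Dual feasibility (all lambda_i >= 0): OK
Complementary slackness (lambda_i * g_i(x) = 0 for all i): FAILS

Verdict: the first failing condition is complementary_slackness -> comp.

comp


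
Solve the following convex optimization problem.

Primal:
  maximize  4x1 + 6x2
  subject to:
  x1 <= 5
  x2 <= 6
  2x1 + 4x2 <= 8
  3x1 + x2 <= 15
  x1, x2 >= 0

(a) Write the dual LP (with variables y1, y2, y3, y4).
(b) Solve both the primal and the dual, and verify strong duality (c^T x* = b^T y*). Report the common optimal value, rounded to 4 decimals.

The standard primal-dual pair for 'max c^T x s.t. A x <= b, x >= 0' is:
  Dual:  min b^T y  s.t.  A^T y >= c,  y >= 0.

So the dual LP is:
  minimize  5y1 + 6y2 + 8y3 + 15y4
  subject to:
    y1 + 2y3 + 3y4 >= 4
    y2 + 4y3 + y4 >= 6
    y1, y2, y3, y4 >= 0

Solving the primal: x* = (4, 0).
  primal value c^T x* = 16.
Solving the dual: y* = (0, 0, 2, 0).
  dual value b^T y* = 16.
Strong duality: c^T x* = b^T y*. Confirmed.

16


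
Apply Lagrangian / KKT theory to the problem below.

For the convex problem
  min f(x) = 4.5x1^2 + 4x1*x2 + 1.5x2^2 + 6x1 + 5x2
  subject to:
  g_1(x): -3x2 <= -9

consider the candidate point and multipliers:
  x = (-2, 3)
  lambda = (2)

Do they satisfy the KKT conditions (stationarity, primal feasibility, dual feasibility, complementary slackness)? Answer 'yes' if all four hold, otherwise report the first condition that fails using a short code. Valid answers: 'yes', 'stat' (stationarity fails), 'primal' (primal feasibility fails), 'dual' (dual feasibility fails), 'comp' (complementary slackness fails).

Gradient of f: grad f(x) = Q x + c = (0, 6)
Constraint values g_i(x) = a_i^T x - b_i:
  g_1((-2, 3)) = 0
Stationarity residual: grad f(x) + sum_i lambda_i a_i = (0, 0)
  -> stationarity OK
Primal feasibility (all g_i <= 0): OK
Dual feasibility (all lambda_i >= 0): OK
Complementary slackness (lambda_i * g_i(x) = 0 for all i): OK

Verdict: yes, KKT holds.

yes


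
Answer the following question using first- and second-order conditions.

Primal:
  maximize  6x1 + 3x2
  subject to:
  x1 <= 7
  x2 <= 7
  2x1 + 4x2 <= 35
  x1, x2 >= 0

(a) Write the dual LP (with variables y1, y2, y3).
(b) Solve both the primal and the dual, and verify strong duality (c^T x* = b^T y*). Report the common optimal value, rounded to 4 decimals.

The standard primal-dual pair for 'max c^T x s.t. A x <= b, x >= 0' is:
  Dual:  min b^T y  s.t.  A^T y >= c,  y >= 0.

So the dual LP is:
  minimize  7y1 + 7y2 + 35y3
  subject to:
    y1 + 2y3 >= 6
    y2 + 4y3 >= 3
    y1, y2, y3 >= 0

Solving the primal: x* = (7, 5.25).
  primal value c^T x* = 57.75.
Solving the dual: y* = (4.5, 0, 0.75).
  dual value b^T y* = 57.75.
Strong duality: c^T x* = b^T y*. Confirmed.

57.75


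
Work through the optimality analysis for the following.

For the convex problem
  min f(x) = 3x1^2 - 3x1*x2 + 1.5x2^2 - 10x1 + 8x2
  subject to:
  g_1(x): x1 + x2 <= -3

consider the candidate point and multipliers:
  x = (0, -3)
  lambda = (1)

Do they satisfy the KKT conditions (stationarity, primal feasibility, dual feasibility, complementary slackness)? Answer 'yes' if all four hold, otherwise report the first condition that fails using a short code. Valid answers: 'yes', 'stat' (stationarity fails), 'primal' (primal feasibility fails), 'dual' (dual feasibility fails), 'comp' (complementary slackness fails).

Gradient of f: grad f(x) = Q x + c = (-1, -1)
Constraint values g_i(x) = a_i^T x - b_i:
  g_1((0, -3)) = 0
Stationarity residual: grad f(x) + sum_i lambda_i a_i = (0, 0)
  -> stationarity OK
Primal feasibility (all g_i <= 0): OK
Dual feasibility (all lambda_i >= 0): OK
Complementary slackness (lambda_i * g_i(x) = 0 for all i): OK

Verdict: yes, KKT holds.

yes


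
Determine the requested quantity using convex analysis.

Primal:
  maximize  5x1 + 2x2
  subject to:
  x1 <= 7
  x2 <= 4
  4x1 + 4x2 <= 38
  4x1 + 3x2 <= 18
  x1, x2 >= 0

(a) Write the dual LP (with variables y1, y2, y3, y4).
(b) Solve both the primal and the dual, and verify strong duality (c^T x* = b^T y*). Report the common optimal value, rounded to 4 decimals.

The standard primal-dual pair for 'max c^T x s.t. A x <= b, x >= 0' is:
  Dual:  min b^T y  s.t.  A^T y >= c,  y >= 0.

So the dual LP is:
  minimize  7y1 + 4y2 + 38y3 + 18y4
  subject to:
    y1 + 4y3 + 4y4 >= 5
    y2 + 4y3 + 3y4 >= 2
    y1, y2, y3, y4 >= 0

Solving the primal: x* = (4.5, 0).
  primal value c^T x* = 22.5.
Solving the dual: y* = (0, 0, 0, 1.25).
  dual value b^T y* = 22.5.
Strong duality: c^T x* = b^T y*. Confirmed.

22.5


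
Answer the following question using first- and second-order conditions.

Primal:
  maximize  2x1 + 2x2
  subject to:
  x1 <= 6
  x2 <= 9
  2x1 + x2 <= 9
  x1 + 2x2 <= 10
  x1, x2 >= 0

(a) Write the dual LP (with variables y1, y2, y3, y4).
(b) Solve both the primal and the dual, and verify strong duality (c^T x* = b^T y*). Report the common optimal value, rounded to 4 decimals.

The standard primal-dual pair for 'max c^T x s.t. A x <= b, x >= 0' is:
  Dual:  min b^T y  s.t.  A^T y >= c,  y >= 0.

So the dual LP is:
  minimize  6y1 + 9y2 + 9y3 + 10y4
  subject to:
    y1 + 2y3 + y4 >= 2
    y2 + y3 + 2y4 >= 2
    y1, y2, y3, y4 >= 0

Solving the primal: x* = (2.6667, 3.6667).
  primal value c^T x* = 12.6667.
Solving the dual: y* = (0, 0, 0.6667, 0.6667).
  dual value b^T y* = 12.6667.
Strong duality: c^T x* = b^T y*. Confirmed.

12.6667


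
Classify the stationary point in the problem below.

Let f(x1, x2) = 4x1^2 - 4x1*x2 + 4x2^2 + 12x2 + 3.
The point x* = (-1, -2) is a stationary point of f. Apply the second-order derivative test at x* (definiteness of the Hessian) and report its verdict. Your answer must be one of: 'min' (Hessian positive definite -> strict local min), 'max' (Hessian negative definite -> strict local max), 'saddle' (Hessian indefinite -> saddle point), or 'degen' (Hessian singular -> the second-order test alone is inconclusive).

Compute the Hessian H = grad^2 f:
  H = [[8, -4], [-4, 8]]
Verify stationarity: grad f(x*) = H x* + g = (0, 0).
Eigenvalues of H: 4, 12.
Both eigenvalues > 0, so H is positive definite -> x* is a strict local min.

min


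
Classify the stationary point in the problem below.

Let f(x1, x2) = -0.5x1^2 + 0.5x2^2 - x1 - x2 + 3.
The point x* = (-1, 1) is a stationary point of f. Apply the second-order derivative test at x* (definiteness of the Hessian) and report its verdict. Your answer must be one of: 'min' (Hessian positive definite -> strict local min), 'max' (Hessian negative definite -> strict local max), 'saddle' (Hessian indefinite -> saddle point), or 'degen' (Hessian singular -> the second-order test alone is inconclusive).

Compute the Hessian H = grad^2 f:
  H = [[-1, 0], [0, 1]]
Verify stationarity: grad f(x*) = H x* + g = (0, 0).
Eigenvalues of H: -1, 1.
Eigenvalues have mixed signs, so H is indefinite -> x* is a saddle point.

saddle


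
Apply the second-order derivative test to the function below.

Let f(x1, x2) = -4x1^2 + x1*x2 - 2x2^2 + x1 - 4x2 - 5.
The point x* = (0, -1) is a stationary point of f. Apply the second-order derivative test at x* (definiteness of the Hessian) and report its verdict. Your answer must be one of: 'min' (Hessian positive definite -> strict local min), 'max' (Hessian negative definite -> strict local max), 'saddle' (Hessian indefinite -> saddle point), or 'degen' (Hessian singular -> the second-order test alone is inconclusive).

Compute the Hessian H = grad^2 f:
  H = [[-8, 1], [1, -4]]
Verify stationarity: grad f(x*) = H x* + g = (0, 0).
Eigenvalues of H: -8.2361, -3.7639.
Both eigenvalues < 0, so H is negative definite -> x* is a strict local max.

max


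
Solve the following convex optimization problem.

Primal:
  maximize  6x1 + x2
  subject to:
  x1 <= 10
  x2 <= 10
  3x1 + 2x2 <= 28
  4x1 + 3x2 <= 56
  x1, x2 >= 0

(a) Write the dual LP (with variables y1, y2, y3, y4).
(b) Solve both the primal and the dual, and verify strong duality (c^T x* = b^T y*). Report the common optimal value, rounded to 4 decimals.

The standard primal-dual pair for 'max c^T x s.t. A x <= b, x >= 0' is:
  Dual:  min b^T y  s.t.  A^T y >= c,  y >= 0.

So the dual LP is:
  minimize  10y1 + 10y2 + 28y3 + 56y4
  subject to:
    y1 + 3y3 + 4y4 >= 6
    y2 + 2y3 + 3y4 >= 1
    y1, y2, y3, y4 >= 0

Solving the primal: x* = (9.3333, 0).
  primal value c^T x* = 56.
Solving the dual: y* = (0, 0, 2, 0).
  dual value b^T y* = 56.
Strong duality: c^T x* = b^T y*. Confirmed.

56


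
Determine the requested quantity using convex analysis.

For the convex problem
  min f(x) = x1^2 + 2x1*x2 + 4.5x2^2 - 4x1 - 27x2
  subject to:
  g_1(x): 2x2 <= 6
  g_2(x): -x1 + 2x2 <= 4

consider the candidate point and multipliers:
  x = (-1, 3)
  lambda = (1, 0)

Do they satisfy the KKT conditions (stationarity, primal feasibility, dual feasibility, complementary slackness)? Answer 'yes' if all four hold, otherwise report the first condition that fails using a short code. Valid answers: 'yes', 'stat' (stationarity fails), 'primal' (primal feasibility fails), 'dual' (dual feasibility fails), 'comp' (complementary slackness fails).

Gradient of f: grad f(x) = Q x + c = (0, -2)
Constraint values g_i(x) = a_i^T x - b_i:
  g_1((-1, 3)) = 0
  g_2((-1, 3)) = 3
Stationarity residual: grad f(x) + sum_i lambda_i a_i = (0, 0)
  -> stationarity OK
Primal feasibility (all g_i <= 0): FAILS
Dual feasibility (all lambda_i >= 0): OK
Complementary slackness (lambda_i * g_i(x) = 0 for all i): OK

Verdict: the first failing condition is primal_feasibility -> primal.

primal


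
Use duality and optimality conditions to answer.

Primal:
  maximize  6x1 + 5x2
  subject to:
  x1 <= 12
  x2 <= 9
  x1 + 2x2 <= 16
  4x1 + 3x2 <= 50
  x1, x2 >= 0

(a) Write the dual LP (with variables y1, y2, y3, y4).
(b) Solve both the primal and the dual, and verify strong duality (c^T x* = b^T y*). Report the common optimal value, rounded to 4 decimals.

The standard primal-dual pair for 'max c^T x s.t. A x <= b, x >= 0' is:
  Dual:  min b^T y  s.t.  A^T y >= c,  y >= 0.

So the dual LP is:
  minimize  12y1 + 9y2 + 16y3 + 50y4
  subject to:
    y1 + y3 + 4y4 >= 6
    y2 + 2y3 + 3y4 >= 5
    y1, y2, y3, y4 >= 0

Solving the primal: x* = (10.4, 2.8).
  primal value c^T x* = 76.4.
Solving the dual: y* = (0, 0, 0.4, 1.4).
  dual value b^T y* = 76.4.
Strong duality: c^T x* = b^T y*. Confirmed.

76.4


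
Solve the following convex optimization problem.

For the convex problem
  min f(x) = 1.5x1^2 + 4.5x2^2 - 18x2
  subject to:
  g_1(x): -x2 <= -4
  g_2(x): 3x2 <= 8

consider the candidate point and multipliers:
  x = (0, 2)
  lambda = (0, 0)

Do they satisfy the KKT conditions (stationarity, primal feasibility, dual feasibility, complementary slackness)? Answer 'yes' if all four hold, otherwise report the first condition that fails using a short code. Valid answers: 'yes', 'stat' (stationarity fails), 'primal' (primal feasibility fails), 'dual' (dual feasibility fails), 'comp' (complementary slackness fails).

Gradient of f: grad f(x) = Q x + c = (0, 0)
Constraint values g_i(x) = a_i^T x - b_i:
  g_1((0, 2)) = 2
  g_2((0, 2)) = -2
Stationarity residual: grad f(x) + sum_i lambda_i a_i = (0, 0)
  -> stationarity OK
Primal feasibility (all g_i <= 0): FAILS
Dual feasibility (all lambda_i >= 0): OK
Complementary slackness (lambda_i * g_i(x) = 0 for all i): OK

Verdict: the first failing condition is primal_feasibility -> primal.

primal


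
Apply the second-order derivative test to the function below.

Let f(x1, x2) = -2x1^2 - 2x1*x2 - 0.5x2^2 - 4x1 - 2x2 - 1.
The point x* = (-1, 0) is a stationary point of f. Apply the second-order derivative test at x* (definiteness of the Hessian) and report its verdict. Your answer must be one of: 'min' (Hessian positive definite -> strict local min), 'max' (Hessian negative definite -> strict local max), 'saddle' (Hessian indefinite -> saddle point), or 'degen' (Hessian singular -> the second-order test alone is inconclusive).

Compute the Hessian H = grad^2 f:
  H = [[-4, -2], [-2, -1]]
Verify stationarity: grad f(x*) = H x* + g = (0, 0).
Eigenvalues of H: -5, 0.
H has a zero eigenvalue (singular; negative semidefinite but not definite), so H is neither positive definite, negative definite, nor indefinite. The second-order test alone is inconclusive -> degen.
(Indeed, f is constant along the null direction of H through x*, so x* is not a strict local extremum.)

degen
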